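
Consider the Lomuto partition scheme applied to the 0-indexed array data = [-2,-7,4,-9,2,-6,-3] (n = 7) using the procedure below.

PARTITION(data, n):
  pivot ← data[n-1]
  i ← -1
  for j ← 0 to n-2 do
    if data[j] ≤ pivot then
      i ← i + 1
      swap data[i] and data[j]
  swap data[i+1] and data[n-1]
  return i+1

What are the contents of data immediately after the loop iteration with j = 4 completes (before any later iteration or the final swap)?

[-7,-9,4,-2,2,-6,-3]

pivot = data[6] = -3; i = -1
j=0: data[0]=-2 > -3 → no swap
j=1: data[1]=-7 ≤ -3 → i=0, swap data[0],data[1] → [-7,-2,4,-9,2,-6,-3]
j=2: data[2]=4 > -3 → no swap
j=3: data[3]=-9 ≤ -3 → i=1, swap data[1],data[3] → [-7,-9,4,-2,2,-6,-3]
j=4: data[4]=2 > -3 → no swap
(after j=4) data = [-7,-9,4,-2,2,-6,-3]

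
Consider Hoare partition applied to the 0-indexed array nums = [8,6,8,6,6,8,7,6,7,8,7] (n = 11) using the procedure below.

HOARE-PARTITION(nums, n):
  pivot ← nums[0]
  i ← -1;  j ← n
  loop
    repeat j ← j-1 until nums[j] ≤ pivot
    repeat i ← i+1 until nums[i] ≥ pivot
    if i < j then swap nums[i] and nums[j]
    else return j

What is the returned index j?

pivot=8
j stops at 10 (7), i stops at 0 (8); swap ⇒ [7,6,8,6,6,8,7,6,7,8,8]
j stops at 9 (8), i stops at 2 (8); swap ⇒ [7,6,8,6,6,8,7,6,7,8,8]
j stops at 8 (7), i stops at 5 (8); swap ⇒ [7,6,8,6,6,7,7,6,8,8,8]
j stops at 7, i stops at 8; i≥j ⇒ return 7. nums=[7,6,8,6,6,7,7,6,8,8,8]

7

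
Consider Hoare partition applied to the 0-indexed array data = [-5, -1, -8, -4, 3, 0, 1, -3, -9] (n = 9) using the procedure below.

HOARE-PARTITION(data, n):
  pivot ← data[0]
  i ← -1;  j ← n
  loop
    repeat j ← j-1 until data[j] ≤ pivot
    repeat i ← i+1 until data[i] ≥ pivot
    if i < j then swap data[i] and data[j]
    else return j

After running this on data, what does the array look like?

pivot=-5
j stops at 8 (-9), i stops at 0 (-5); swap ⇒ [-9, -1, -8, -4, 3, 0, 1, -3, -5]
j stops at 2 (-8), i stops at 1 (-1); swap ⇒ [-9, -8, -1, -4, 3, 0, 1, -3, -5]
j stops at 1, i stops at 2; i≥j ⇒ return 1. data=[-9, -8, -1, -4, 3, 0, 1, -3, -5]

[-9, -8, -1, -4, 3, 0, 1, -3, -5]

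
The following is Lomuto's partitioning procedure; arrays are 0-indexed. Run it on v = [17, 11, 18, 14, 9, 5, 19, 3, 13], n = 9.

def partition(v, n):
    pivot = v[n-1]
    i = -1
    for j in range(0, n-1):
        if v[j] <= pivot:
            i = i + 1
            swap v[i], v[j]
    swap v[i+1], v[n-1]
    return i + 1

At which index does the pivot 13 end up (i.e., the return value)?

pivot=13, i=-1
j=0: 17>13, skip
j=1: 11≤13, i=0, swap(0,1) ⇒ [11, 17, 18, 14, 9, 5, 19, 3, 13]
j=2: 18>13, skip
j=3: 14>13, skip
j=4: 9≤13, i=1, swap(1,4) ⇒ [11, 9, 18, 14, 17, 5, 19, 3, 13]
j=5: 5≤13, i=2, swap(2,5) ⇒ [11, 9, 5, 14, 17, 18, 19, 3, 13]
j=6: 19>13, skip
j=7: 3≤13, i=3, swap(3,7) ⇒ [11, 9, 5, 3, 17, 18, 19, 14, 13]
swap(4,8) ⇒ [11, 9, 5, 3, 13, 18, 19, 14, 17]; return 4

4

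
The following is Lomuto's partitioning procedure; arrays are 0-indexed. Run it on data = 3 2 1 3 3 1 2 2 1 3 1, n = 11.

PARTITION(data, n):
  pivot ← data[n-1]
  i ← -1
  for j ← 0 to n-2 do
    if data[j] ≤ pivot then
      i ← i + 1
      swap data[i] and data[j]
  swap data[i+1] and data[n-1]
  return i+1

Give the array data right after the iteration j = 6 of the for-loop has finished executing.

pivot = data[10] = 1; i = -1
j=0: data[0]=3 > 1 → no swap
j=1: data[1]=2 > 1 → no swap
j=2: data[2]=1 ≤ 1 → i=0, swap data[0],data[2] → 1 2 3 3 3 1 2 2 1 3 1
j=3: data[3]=3 > 1 → no swap
j=4: data[4]=3 > 1 → no swap
j=5: data[5]=1 ≤ 1 → i=1, swap data[1],data[5] → 1 1 3 3 3 2 2 2 1 3 1
j=6: data[6]=2 > 1 → no swap
(after j=6) data = 1 1 3 3 3 2 2 2 1 3 1

1 1 3 3 3 2 2 2 1 3 1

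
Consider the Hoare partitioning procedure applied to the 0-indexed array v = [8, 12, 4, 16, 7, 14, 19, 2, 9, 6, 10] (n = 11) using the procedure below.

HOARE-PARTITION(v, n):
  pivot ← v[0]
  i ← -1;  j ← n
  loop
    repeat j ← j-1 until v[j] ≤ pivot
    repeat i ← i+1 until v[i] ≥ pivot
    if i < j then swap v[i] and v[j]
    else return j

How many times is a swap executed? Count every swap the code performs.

3

pivot = v[0] = 8; i = -1, j = 11
j→9 (v[9]=6≤8), i→0 (v[0]=8≥8); i<j, swap → [6, 12, 4, 16, 7, 14, 19, 2, 9, 8, 10]
j→7 (v[7]=2≤8), i→1 (v[1]=12≥8); i<j, swap → [6, 2, 4, 16, 7, 14, 19, 12, 9, 8, 10]
j→4 (v[4]=7≤8), i→3 (v[3]=16≥8); i<j, swap → [6, 2, 4, 7, 16, 14, 19, 12, 9, 8, 10]
j→3, i→4; i≥j, return j=3. v = [6, 2, 4, 7, 16, 14, 19, 12, 9, 8, 10]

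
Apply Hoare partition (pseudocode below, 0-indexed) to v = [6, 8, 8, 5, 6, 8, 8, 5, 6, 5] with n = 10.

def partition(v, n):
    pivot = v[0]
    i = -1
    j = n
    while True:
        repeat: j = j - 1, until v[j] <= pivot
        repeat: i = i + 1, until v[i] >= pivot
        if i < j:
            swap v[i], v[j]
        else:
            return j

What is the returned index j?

pivot = v[0] = 6; i = -1, j = 10
j→9 (v[9]=5≤6), i→0 (v[0]=6≥6); i<j, swap → [5, 8, 8, 5, 6, 8, 8, 5, 6, 6]
j→8 (v[8]=6≤6), i→1 (v[1]=8≥6); i<j, swap → [5, 6, 8, 5, 6, 8, 8, 5, 8, 6]
j→7 (v[7]=5≤6), i→2 (v[2]=8≥6); i<j, swap → [5, 6, 5, 5, 6, 8, 8, 8, 8, 6]
j→4, i→4; i≥j, return j=4. v = [5, 6, 5, 5, 6, 8, 8, 8, 8, 6]

4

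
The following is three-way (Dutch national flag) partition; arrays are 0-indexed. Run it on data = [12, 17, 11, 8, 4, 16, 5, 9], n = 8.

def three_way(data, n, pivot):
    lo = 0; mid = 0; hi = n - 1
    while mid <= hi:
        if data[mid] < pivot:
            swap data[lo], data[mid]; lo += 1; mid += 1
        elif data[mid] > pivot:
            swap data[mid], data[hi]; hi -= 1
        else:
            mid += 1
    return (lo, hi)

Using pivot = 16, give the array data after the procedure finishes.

[12, 9, 11, 8, 4, 5, 16, 17]

pivot = 16; lo=0, mid=0, hi=7
data[mid]=12<16: swap data[0],data[0]; lo=1,mid=1 → [12, 17, 11, 8, 4, 16, 5, 9]
data[mid]=17>16: swap data[1],data[7]; hi=6 → [12, 9, 11, 8, 4, 16, 5, 17]
data[mid]=9<16: swap data[1],data[1]; lo=2,mid=2 → [12, 9, 11, 8, 4, 16, 5, 17]
data[mid]=11<16: swap data[2],data[2]; lo=3,mid=3 → [12, 9, 11, 8, 4, 16, 5, 17]
data[mid]=8<16: swap data[3],data[3]; lo=4,mid=4 → [12, 9, 11, 8, 4, 16, 5, 17]
data[mid]=4<16: swap data[4],data[4]; lo=5,mid=5 → [12, 9, 11, 8, 4, 16, 5, 17]
data[mid]=16=16: mid=6
data[mid]=5<16: swap data[5],data[6]; lo=6,mid=7 → [12, 9, 11, 8, 4, 5, 16, 17]
end: lo=6, hi=6; data = [12, 9, 11, 8, 4, 5, 16, 17]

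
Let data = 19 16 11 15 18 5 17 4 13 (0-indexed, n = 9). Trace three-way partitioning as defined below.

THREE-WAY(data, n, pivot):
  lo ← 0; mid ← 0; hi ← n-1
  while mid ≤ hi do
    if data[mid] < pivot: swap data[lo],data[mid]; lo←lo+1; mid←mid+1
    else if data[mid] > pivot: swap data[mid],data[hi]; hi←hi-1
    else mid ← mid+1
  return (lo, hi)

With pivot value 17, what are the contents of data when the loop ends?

13 16 11 15 4 5 17 18 19

pivot = 17; lo=0, mid=0, hi=8
data[mid]=19>17: swap data[0],data[8]; hi=7 → 13 16 11 15 18 5 17 4 19
data[mid]=13<17: swap data[0],data[0]; lo=1,mid=1 → 13 16 11 15 18 5 17 4 19
data[mid]=16<17: swap data[1],data[1]; lo=2,mid=2 → 13 16 11 15 18 5 17 4 19
data[mid]=11<17: swap data[2],data[2]; lo=3,mid=3 → 13 16 11 15 18 5 17 4 19
data[mid]=15<17: swap data[3],data[3]; lo=4,mid=4 → 13 16 11 15 18 5 17 4 19
data[mid]=18>17: swap data[4],data[7]; hi=6 → 13 16 11 15 4 5 17 18 19
data[mid]=4<17: swap data[4],data[4]; lo=5,mid=5 → 13 16 11 15 4 5 17 18 19
data[mid]=5<17: swap data[5],data[5]; lo=6,mid=6 → 13 16 11 15 4 5 17 18 19
data[mid]=17=17: mid=7
end: lo=6, hi=6; data = 13 16 11 15 4 5 17 18 19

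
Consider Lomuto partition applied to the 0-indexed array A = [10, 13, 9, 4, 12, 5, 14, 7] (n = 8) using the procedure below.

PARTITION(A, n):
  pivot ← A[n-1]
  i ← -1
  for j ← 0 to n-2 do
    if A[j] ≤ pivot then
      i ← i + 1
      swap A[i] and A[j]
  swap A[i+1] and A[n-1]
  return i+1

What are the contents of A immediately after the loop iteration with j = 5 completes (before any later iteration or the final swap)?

[4, 5, 9, 10, 12, 13, 14, 7]

pivot = A[7] = 7; i = -1
j=0: A[0]=10 > 7 → no swap
j=1: A[1]=13 > 7 → no swap
j=2: A[2]=9 > 7 → no swap
j=3: A[3]=4 ≤ 7 → i=0, swap A[0],A[3] → [4, 13, 9, 10, 12, 5, 14, 7]
j=4: A[4]=12 > 7 → no swap
j=5: A[5]=5 ≤ 7 → i=1, swap A[1],A[5] → [4, 5, 9, 10, 12, 13, 14, 7]
(after j=5) A = [4, 5, 9, 10, 12, 13, 14, 7]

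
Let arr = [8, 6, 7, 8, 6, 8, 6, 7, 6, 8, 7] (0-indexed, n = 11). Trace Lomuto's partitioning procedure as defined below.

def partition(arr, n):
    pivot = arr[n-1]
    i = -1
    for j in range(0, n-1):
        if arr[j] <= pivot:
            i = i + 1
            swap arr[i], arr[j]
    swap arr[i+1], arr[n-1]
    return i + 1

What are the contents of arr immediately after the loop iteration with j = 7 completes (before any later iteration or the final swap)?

pivot = arr[10] = 7; i = -1
j=0: arr[0]=8 > 7 → no swap
j=1: arr[1]=6 ≤ 7 → i=0, swap arr[0],arr[1] → [6, 8, 7, 8, 6, 8, 6, 7, 6, 8, 7]
j=2: arr[2]=7 ≤ 7 → i=1, swap arr[1],arr[2] → [6, 7, 8, 8, 6, 8, 6, 7, 6, 8, 7]
j=3: arr[3]=8 > 7 → no swap
j=4: arr[4]=6 ≤ 7 → i=2, swap arr[2],arr[4] → [6, 7, 6, 8, 8, 8, 6, 7, 6, 8, 7]
j=5: arr[5]=8 > 7 → no swap
j=6: arr[6]=6 ≤ 7 → i=3, swap arr[3],arr[6] → [6, 7, 6, 6, 8, 8, 8, 7, 6, 8, 7]
j=7: arr[7]=7 ≤ 7 → i=4, swap arr[4],arr[7] → [6, 7, 6, 6, 7, 8, 8, 8, 6, 8, 7]
(after j=7) arr = [6, 7, 6, 6, 7, 8, 8, 8, 6, 8, 7]

[6, 7, 6, 6, 7, 8, 8, 8, 6, 8, 7]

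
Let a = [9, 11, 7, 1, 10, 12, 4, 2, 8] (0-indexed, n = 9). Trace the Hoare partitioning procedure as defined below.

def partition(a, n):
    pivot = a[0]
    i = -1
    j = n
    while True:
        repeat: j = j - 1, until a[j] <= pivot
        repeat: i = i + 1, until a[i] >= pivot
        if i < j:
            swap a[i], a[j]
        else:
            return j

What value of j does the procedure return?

4

pivot = a[0] = 9; i = -1, j = 9
j→8 (a[8]=8≤9), i→0 (a[0]=9≥9); i<j, swap → [8, 11, 7, 1, 10, 12, 4, 2, 9]
j→7 (a[7]=2≤9), i→1 (a[1]=11≥9); i<j, swap → [8, 2, 7, 1, 10, 12, 4, 11, 9]
j→6 (a[6]=4≤9), i→4 (a[4]=10≥9); i<j, swap → [8, 2, 7, 1, 4, 12, 10, 11, 9]
j→4, i→5; i≥j, return j=4. a = [8, 2, 7, 1, 4, 12, 10, 11, 9]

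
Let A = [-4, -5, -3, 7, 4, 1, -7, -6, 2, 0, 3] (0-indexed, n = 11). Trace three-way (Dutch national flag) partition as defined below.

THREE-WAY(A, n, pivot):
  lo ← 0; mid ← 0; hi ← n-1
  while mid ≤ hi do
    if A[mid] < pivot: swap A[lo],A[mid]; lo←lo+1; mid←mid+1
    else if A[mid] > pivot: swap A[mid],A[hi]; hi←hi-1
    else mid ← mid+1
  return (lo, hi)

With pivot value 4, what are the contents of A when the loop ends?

[-4, -5, -3, 3, 1, -7, -6, 2, 0, 4, 7]

pivot = 4; lo=0, mid=0, hi=10
A[mid]=-4<4: swap A[0],A[0]; lo=1,mid=1 → [-4, -5, -3, 7, 4, 1, -7, -6, 2, 0, 3]
A[mid]=-5<4: swap A[1],A[1]; lo=2,mid=2 → [-4, -5, -3, 7, 4, 1, -7, -6, 2, 0, 3]
A[mid]=-3<4: swap A[2],A[2]; lo=3,mid=3 → [-4, -5, -3, 7, 4, 1, -7, -6, 2, 0, 3]
A[mid]=7>4: swap A[3],A[10]; hi=9 → [-4, -5, -3, 3, 4, 1, -7, -6, 2, 0, 7]
A[mid]=3<4: swap A[3],A[3]; lo=4,mid=4 → [-4, -5, -3, 3, 4, 1, -7, -6, 2, 0, 7]
A[mid]=4=4: mid=5
A[mid]=1<4: swap A[4],A[5]; lo=5,mid=6 → [-4, -5, -3, 3, 1, 4, -7, -6, 2, 0, 7]
A[mid]=-7<4: swap A[5],A[6]; lo=6,mid=7 → [-4, -5, -3, 3, 1, -7, 4, -6, 2, 0, 7]
A[mid]=-6<4: swap A[6],A[7]; lo=7,mid=8 → [-4, -5, -3, 3, 1, -7, -6, 4, 2, 0, 7]
A[mid]=2<4: swap A[7],A[8]; lo=8,mid=9 → [-4, -5, -3, 3, 1, -7, -6, 2, 4, 0, 7]
A[mid]=0<4: swap A[8],A[9]; lo=9,mid=10 → [-4, -5, -3, 3, 1, -7, -6, 2, 0, 4, 7]
end: lo=9, hi=9; A = [-4, -5, -3, 3, 1, -7, -6, 2, 0, 4, 7]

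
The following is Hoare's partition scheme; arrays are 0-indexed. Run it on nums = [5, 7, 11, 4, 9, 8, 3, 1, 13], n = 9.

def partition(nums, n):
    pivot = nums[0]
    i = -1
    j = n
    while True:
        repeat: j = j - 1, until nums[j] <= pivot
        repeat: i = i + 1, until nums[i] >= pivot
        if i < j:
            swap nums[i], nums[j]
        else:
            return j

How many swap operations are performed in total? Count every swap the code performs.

pivot = nums[0] = 5; i = -1, j = 9
j→7 (nums[7]=1≤5), i→0 (nums[0]=5≥5); i<j, swap → [1, 7, 11, 4, 9, 8, 3, 5, 13]
j→6 (nums[6]=3≤5), i→1 (nums[1]=7≥5); i<j, swap → [1, 3, 11, 4, 9, 8, 7, 5, 13]
j→3 (nums[3]=4≤5), i→2 (nums[2]=11≥5); i<j, swap → [1, 3, 4, 11, 9, 8, 7, 5, 13]
j→2, i→3; i≥j, return j=2. nums = [1, 3, 4, 11, 9, 8, 7, 5, 13]

3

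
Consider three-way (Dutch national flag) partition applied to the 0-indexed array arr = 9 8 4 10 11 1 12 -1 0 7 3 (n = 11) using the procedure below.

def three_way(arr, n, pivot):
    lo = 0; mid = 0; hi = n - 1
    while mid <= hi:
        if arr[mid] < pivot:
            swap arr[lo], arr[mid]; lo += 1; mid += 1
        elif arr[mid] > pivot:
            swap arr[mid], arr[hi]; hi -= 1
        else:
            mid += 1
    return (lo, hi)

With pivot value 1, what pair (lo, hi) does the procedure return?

pivot = 1; lo=0, mid=0, hi=10
arr[mid]=9>1: swap arr[0],arr[10]; hi=9 → 3 8 4 10 11 1 12 -1 0 7 9
arr[mid]=3>1: swap arr[0],arr[9]; hi=8 → 7 8 4 10 11 1 12 -1 0 3 9
arr[mid]=7>1: swap arr[0],arr[8]; hi=7 → 0 8 4 10 11 1 12 -1 7 3 9
arr[mid]=0<1: swap arr[0],arr[0]; lo=1,mid=1 → 0 8 4 10 11 1 12 -1 7 3 9
arr[mid]=8>1: swap arr[1],arr[7]; hi=6 → 0 -1 4 10 11 1 12 8 7 3 9
arr[mid]=-1<1: swap arr[1],arr[1]; lo=2,mid=2 → 0 -1 4 10 11 1 12 8 7 3 9
arr[mid]=4>1: swap arr[2],arr[6]; hi=5 → 0 -1 12 10 11 1 4 8 7 3 9
arr[mid]=12>1: swap arr[2],arr[5]; hi=4 → 0 -1 1 10 11 12 4 8 7 3 9
arr[mid]=1=1: mid=3
arr[mid]=10>1: swap arr[3],arr[4]; hi=3 → 0 -1 1 11 10 12 4 8 7 3 9
arr[mid]=11>1: swap arr[3],arr[3]; hi=2 → 0 -1 1 11 10 12 4 8 7 3 9
end: lo=2, hi=2; arr = 0 -1 1 11 10 12 4 8 7 3 9

(2, 2)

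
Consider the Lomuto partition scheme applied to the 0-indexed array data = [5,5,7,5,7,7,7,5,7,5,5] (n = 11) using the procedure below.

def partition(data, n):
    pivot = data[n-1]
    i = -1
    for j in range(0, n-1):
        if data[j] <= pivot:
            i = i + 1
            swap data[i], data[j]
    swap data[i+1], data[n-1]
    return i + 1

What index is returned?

5

pivot = data[10] = 5; i = -1
j=0: data[0]=5 ≤ 5 → i=0, swap data[0],data[0] (no change) → [5,5,7,5,7,7,7,5,7,5,5]
j=1: data[1]=5 ≤ 5 → i=1, swap data[1],data[1] (no change) → [5,5,7,5,7,7,7,5,7,5,5]
j=2: data[2]=7 > 5 → no swap
j=3: data[3]=5 ≤ 5 → i=2, swap data[2],data[3] → [5,5,5,7,7,7,7,5,7,5,5]
j=4: data[4]=7 > 5 → no swap
j=5: data[5]=7 > 5 → no swap
j=6: data[6]=7 > 5 → no swap
j=7: data[7]=5 ≤ 5 → i=3, swap data[3],data[7] → [5,5,5,5,7,7,7,7,7,5,5]
j=8: data[8]=7 > 5 → no swap
j=9: data[9]=5 ≤ 5 → i=4, swap data[4],data[9] → [5,5,5,5,5,7,7,7,7,7,5]
final swap data[5],data[10] → [5,5,5,5,5,5,7,7,7,7,7]; return 5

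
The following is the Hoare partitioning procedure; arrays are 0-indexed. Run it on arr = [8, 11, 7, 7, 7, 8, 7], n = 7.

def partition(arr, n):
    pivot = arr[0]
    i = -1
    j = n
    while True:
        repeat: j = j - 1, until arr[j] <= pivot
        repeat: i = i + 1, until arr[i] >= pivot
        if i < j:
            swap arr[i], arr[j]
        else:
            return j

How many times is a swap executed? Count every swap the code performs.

pivot = arr[0] = 8; i = -1, j = 7
j→6 (arr[6]=7≤8), i→0 (arr[0]=8≥8); i<j, swap → [7, 11, 7, 7, 7, 8, 8]
j→5 (arr[5]=8≤8), i→1 (arr[1]=11≥8); i<j, swap → [7, 8, 7, 7, 7, 11, 8]
j→4, i→5; i≥j, return j=4. arr = [7, 8, 7, 7, 7, 11, 8]

2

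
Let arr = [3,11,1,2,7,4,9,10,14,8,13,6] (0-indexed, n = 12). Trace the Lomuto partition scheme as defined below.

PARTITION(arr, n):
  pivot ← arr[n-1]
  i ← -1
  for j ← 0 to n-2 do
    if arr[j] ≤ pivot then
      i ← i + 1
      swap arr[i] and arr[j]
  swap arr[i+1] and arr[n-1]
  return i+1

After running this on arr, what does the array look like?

[3,1,2,4,6,11,9,10,14,8,13,7]

pivot = arr[11] = 6; i = -1
j=0: arr[0]=3 ≤ 6 → i=0, swap arr[0],arr[0] (no change) → [3,11,1,2,7,4,9,10,14,8,13,6]
j=1: arr[1]=11 > 6 → no swap
j=2: arr[2]=1 ≤ 6 → i=1, swap arr[1],arr[2] → [3,1,11,2,7,4,9,10,14,8,13,6]
j=3: arr[3]=2 ≤ 6 → i=2, swap arr[2],arr[3] → [3,1,2,11,7,4,9,10,14,8,13,6]
j=4: arr[4]=7 > 6 → no swap
j=5: arr[5]=4 ≤ 6 → i=3, swap arr[3],arr[5] → [3,1,2,4,7,11,9,10,14,8,13,6]
j=6: arr[6]=9 > 6 → no swap
j=7: arr[7]=10 > 6 → no swap
j=8: arr[8]=14 > 6 → no swap
j=9: arr[9]=8 > 6 → no swap
j=10: arr[10]=13 > 6 → no swap
final swap arr[4],arr[11] → [3,1,2,4,6,11,9,10,14,8,13,7]; return 4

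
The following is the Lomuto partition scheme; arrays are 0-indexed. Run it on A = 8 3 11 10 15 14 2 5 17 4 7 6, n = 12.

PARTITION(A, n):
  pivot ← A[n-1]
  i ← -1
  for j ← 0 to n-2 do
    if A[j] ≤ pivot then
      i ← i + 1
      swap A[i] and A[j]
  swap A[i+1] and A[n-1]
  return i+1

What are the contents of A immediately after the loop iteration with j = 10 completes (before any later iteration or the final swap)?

pivot = A[11] = 6; i = -1
j=0: A[0]=8 > 6 → no swap
j=1: A[1]=3 ≤ 6 → i=0, swap A[0],A[1] → 3 8 11 10 15 14 2 5 17 4 7 6
j=2: A[2]=11 > 6 → no swap
j=3: A[3]=10 > 6 → no swap
j=4: A[4]=15 > 6 → no swap
j=5: A[5]=14 > 6 → no swap
j=6: A[6]=2 ≤ 6 → i=1, swap A[1],A[6] → 3 2 11 10 15 14 8 5 17 4 7 6
j=7: A[7]=5 ≤ 6 → i=2, swap A[2],A[7] → 3 2 5 10 15 14 8 11 17 4 7 6
j=8: A[8]=17 > 6 → no swap
j=9: A[9]=4 ≤ 6 → i=3, swap A[3],A[9] → 3 2 5 4 15 14 8 11 17 10 7 6
j=10: A[10]=7 > 6 → no swap
(after j=10) A = 3 2 5 4 15 14 8 11 17 10 7 6

3 2 5 4 15 14 8 11 17 10 7 6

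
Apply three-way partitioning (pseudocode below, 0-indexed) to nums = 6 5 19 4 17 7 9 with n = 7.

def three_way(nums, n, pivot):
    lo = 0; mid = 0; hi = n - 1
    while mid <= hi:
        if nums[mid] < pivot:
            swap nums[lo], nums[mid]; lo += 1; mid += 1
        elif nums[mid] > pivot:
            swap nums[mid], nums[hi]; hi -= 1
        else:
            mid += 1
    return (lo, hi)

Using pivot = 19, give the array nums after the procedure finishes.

6 5 4 17 7 9 19

lo=0 mid=0 hi=6
6<19: swap(0,0), lo=1 mid=1 ⇒ 6 5 19 4 17 7 9
5<19: swap(1,1), lo=2 mid=2 ⇒ 6 5 19 4 17 7 9
19=19: mid=3
4<19: swap(2,3), lo=3 mid=4 ⇒ 6 5 4 19 17 7 9
17<19: swap(3,4), lo=4 mid=5 ⇒ 6 5 4 17 19 7 9
7<19: swap(4,5), lo=5 mid=6 ⇒ 6 5 4 17 7 19 9
9<19: swap(5,6), lo=6 mid=7 ⇒ 6 5 4 17 7 9 19
done. lo=6 hi=6; nums=6 5 4 17 7 9 19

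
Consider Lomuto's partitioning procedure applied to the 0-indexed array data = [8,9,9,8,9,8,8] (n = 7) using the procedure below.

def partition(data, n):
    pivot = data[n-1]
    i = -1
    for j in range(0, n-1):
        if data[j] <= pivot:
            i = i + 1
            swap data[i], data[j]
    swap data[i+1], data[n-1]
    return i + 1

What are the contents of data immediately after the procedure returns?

pivot=8, i=-1
j=0: 8≤8, i=0, swap(0,0) ⇒ [8,9,9,8,9,8,8]
j=1: 9>8, skip
j=2: 9>8, skip
j=3: 8≤8, i=1, swap(1,3) ⇒ [8,8,9,9,9,8,8]
j=4: 9>8, skip
j=5: 8≤8, i=2, swap(2,5) ⇒ [8,8,8,9,9,9,8]
swap(3,6) ⇒ [8,8,8,8,9,9,9]; return 3

[8,8,8,8,9,9,9]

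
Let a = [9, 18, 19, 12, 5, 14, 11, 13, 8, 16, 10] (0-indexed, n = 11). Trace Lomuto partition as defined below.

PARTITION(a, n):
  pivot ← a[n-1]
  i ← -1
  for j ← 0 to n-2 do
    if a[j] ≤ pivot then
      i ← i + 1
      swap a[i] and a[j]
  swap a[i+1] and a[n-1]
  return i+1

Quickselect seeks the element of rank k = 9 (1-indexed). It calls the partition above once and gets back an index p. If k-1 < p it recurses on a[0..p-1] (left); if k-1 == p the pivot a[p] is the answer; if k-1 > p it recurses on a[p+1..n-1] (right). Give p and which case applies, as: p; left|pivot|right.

3; right

pivot = a[10] = 10; i = -1
j=0: a[0]=9 ≤ 10 → i=0, swap a[0],a[0] (no change) → [9, 18, 19, 12, 5, 14, 11, 13, 8, 16, 10]
j=1: a[1]=18 > 10 → no swap
j=2: a[2]=19 > 10 → no swap
j=3: a[3]=12 > 10 → no swap
j=4: a[4]=5 ≤ 10 → i=1, swap a[1],a[4] → [9, 5, 19, 12, 18, 14, 11, 13, 8, 16, 10]
j=5: a[5]=14 > 10 → no swap
j=6: a[6]=11 > 10 → no swap
j=7: a[7]=13 > 10 → no swap
j=8: a[8]=8 ≤ 10 → i=2, swap a[2],a[8] → [9, 5, 8, 12, 18, 14, 11, 13, 19, 16, 10]
j=9: a[9]=16 > 10 → no swap
final swap a[3],a[10] → [9, 5, 8, 10, 18, 14, 11, 13, 19, 16, 12]; return 3
p = 3; k-1 = 8 > 3 ⇒ right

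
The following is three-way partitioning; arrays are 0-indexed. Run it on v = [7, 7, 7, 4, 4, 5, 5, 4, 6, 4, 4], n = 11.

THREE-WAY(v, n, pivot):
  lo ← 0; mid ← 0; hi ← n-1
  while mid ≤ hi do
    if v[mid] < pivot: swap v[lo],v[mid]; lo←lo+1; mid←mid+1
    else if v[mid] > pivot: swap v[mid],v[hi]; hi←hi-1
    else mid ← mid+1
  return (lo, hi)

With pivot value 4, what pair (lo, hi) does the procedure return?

(0, 4)

pivot = 4; lo=0, mid=0, hi=10
v[mid]=7>4: swap v[0],v[10]; hi=9 → [4, 7, 7, 4, 4, 5, 5, 4, 6, 4, 7]
v[mid]=4=4: mid=1
v[mid]=7>4: swap v[1],v[9]; hi=8 → [4, 4, 7, 4, 4, 5, 5, 4, 6, 7, 7]
v[mid]=4=4: mid=2
v[mid]=7>4: swap v[2],v[8]; hi=7 → [4, 4, 6, 4, 4, 5, 5, 4, 7, 7, 7]
v[mid]=6>4: swap v[2],v[7]; hi=6 → [4, 4, 4, 4, 4, 5, 5, 6, 7, 7, 7]
v[mid]=4=4: mid=3
v[mid]=4=4: mid=4
v[mid]=4=4: mid=5
v[mid]=5>4: swap v[5],v[6]; hi=5 → [4, 4, 4, 4, 4, 5, 5, 6, 7, 7, 7]
v[mid]=5>4: swap v[5],v[5]; hi=4 → [4, 4, 4, 4, 4, 5, 5, 6, 7, 7, 7]
end: lo=0, hi=4; v = [4, 4, 4, 4, 4, 5, 5, 6, 7, 7, 7]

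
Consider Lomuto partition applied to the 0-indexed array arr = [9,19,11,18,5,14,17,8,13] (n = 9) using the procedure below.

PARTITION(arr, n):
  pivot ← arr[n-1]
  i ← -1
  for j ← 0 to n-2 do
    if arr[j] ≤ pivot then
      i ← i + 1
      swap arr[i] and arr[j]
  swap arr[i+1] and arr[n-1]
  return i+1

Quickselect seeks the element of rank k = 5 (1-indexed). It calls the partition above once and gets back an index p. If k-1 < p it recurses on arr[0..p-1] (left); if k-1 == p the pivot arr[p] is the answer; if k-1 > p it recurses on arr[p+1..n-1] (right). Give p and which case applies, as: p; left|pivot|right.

4; pivot

pivot = arr[8] = 13; i = -1
j=0: arr[0]=9 ≤ 13 → i=0, swap arr[0],arr[0] (no change) → [9,19,11,18,5,14,17,8,13]
j=1: arr[1]=19 > 13 → no swap
j=2: arr[2]=11 ≤ 13 → i=1, swap arr[1],arr[2] → [9,11,19,18,5,14,17,8,13]
j=3: arr[3]=18 > 13 → no swap
j=4: arr[4]=5 ≤ 13 → i=2, swap arr[2],arr[4] → [9,11,5,18,19,14,17,8,13]
j=5: arr[5]=14 > 13 → no swap
j=6: arr[6]=17 > 13 → no swap
j=7: arr[7]=8 ≤ 13 → i=3, swap arr[3],arr[7] → [9,11,5,8,19,14,17,18,13]
final swap arr[4],arr[8] → [9,11,5,8,13,14,17,18,19]; return 4
p = 4; k-1 = 4 == 4 ⇒ pivot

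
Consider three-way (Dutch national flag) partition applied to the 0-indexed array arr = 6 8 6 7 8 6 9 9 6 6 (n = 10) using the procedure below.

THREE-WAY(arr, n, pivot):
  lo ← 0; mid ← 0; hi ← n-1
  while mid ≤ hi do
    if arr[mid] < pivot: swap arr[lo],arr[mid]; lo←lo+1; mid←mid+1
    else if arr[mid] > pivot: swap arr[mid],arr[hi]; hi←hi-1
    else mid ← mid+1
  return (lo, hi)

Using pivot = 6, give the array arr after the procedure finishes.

lo=0 mid=0 hi=9
6=6: mid=1
8>6: swap(1,9), hi=8 ⇒ 6 6 6 7 8 6 9 9 6 8
6=6: mid=2
6=6: mid=3
7>6: swap(3,8), hi=7 ⇒ 6 6 6 6 8 6 9 9 7 8
6=6: mid=4
8>6: swap(4,7), hi=6 ⇒ 6 6 6 6 9 6 9 8 7 8
9>6: swap(4,6), hi=5 ⇒ 6 6 6 6 9 6 9 8 7 8
9>6: swap(4,5), hi=4 ⇒ 6 6 6 6 6 9 9 8 7 8
6=6: mid=5
done. lo=0 hi=4; arr=6 6 6 6 6 9 9 8 7 8

6 6 6 6 6 9 9 8 7 8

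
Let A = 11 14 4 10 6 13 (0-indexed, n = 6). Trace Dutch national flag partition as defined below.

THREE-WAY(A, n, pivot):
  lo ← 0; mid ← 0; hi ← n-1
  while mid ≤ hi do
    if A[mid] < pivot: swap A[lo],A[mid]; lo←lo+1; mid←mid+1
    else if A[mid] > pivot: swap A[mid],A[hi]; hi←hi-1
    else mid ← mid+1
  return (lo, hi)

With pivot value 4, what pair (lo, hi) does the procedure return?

pivot = 4; lo=0, mid=0, hi=5
A[mid]=11>4: swap A[0],A[5]; hi=4 → 13 14 4 10 6 11
A[mid]=13>4: swap A[0],A[4]; hi=3 → 6 14 4 10 13 11
A[mid]=6>4: swap A[0],A[3]; hi=2 → 10 14 4 6 13 11
A[mid]=10>4: swap A[0],A[2]; hi=1 → 4 14 10 6 13 11
A[mid]=4=4: mid=1
A[mid]=14>4: swap A[1],A[1]; hi=0 → 4 14 10 6 13 11
end: lo=0, hi=0; A = 4 14 10 6 13 11

(0, 0)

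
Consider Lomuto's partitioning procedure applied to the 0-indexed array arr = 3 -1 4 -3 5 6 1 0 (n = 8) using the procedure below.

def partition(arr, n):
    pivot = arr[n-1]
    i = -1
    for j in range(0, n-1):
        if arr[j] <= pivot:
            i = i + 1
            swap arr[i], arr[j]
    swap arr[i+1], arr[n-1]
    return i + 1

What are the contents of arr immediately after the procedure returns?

-1 -3 0 3 5 6 1 4

pivot = arr[7] = 0; i = -1
j=0: arr[0]=3 > 0 → no swap
j=1: arr[1]=-1 ≤ 0 → i=0, swap arr[0],arr[1] → -1 3 4 -3 5 6 1 0
j=2: arr[2]=4 > 0 → no swap
j=3: arr[3]=-3 ≤ 0 → i=1, swap arr[1],arr[3] → -1 -3 4 3 5 6 1 0
j=4: arr[4]=5 > 0 → no swap
j=5: arr[5]=6 > 0 → no swap
j=6: arr[6]=1 > 0 → no swap
final swap arr[2],arr[7] → -1 -3 0 3 5 6 1 4; return 2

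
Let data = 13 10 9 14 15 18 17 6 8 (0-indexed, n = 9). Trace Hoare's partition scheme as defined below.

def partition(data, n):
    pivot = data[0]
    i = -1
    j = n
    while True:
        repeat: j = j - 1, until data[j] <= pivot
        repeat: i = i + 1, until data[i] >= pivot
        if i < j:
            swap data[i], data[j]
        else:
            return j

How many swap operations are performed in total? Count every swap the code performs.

pivot = data[0] = 13; i = -1, j = 9
j→8 (data[8]=8≤13), i→0 (data[0]=13≥13); i<j, swap → 8 10 9 14 15 18 17 6 13
j→7 (data[7]=6≤13), i→3 (data[3]=14≥13); i<j, swap → 8 10 9 6 15 18 17 14 13
j→3, i→4; i≥j, return j=3. data = 8 10 9 6 15 18 17 14 13

2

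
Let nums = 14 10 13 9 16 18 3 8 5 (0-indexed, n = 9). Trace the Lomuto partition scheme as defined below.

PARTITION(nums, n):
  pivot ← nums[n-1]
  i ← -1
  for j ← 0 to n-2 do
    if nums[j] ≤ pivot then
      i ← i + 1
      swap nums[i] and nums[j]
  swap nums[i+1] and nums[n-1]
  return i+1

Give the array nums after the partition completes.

3 5 13 9 16 18 14 8 10

pivot = nums[8] = 5; i = -1
j=0: nums[0]=14 > 5 → no swap
j=1: nums[1]=10 > 5 → no swap
j=2: nums[2]=13 > 5 → no swap
j=3: nums[3]=9 > 5 → no swap
j=4: nums[4]=16 > 5 → no swap
j=5: nums[5]=18 > 5 → no swap
j=6: nums[6]=3 ≤ 5 → i=0, swap nums[0],nums[6] → 3 10 13 9 16 18 14 8 5
j=7: nums[7]=8 > 5 → no swap
final swap nums[1],nums[8] → 3 5 13 9 16 18 14 8 10; return 1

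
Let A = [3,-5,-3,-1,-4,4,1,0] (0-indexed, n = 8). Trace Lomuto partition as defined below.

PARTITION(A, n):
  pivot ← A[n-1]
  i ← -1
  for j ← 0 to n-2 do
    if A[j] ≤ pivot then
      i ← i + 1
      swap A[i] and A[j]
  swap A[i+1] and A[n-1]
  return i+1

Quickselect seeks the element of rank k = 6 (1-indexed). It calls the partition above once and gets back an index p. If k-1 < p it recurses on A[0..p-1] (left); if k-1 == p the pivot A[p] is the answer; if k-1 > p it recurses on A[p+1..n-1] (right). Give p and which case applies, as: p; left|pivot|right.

4; right

pivot=0, i=-1
j=0: 3>0, skip
j=1: -5≤0, i=0, swap(0,1) ⇒ [-5,3,-3,-1,-4,4,1,0]
j=2: -3≤0, i=1, swap(1,2) ⇒ [-5,-3,3,-1,-4,4,1,0]
j=3: -1≤0, i=2, swap(2,3) ⇒ [-5,-3,-1,3,-4,4,1,0]
j=4: -4≤0, i=3, swap(3,4) ⇒ [-5,-3,-1,-4,3,4,1,0]
j=5: 4>0, skip
j=6: 1>0, skip
swap(4,7) ⇒ [-5,-3,-1,-4,0,4,1,3]; return 4
p = 4; k-1 = 5 > 4 ⇒ right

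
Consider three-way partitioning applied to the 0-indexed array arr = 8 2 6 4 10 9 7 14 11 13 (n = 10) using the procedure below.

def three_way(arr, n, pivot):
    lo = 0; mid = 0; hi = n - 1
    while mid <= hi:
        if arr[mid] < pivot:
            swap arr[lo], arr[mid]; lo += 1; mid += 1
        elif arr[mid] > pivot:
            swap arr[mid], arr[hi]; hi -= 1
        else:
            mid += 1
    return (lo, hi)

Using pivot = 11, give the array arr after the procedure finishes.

8 2 6 4 10 9 7 11 13 14

pivot = 11; lo=0, mid=0, hi=9
arr[mid]=8<11: swap arr[0],arr[0]; lo=1,mid=1 → 8 2 6 4 10 9 7 14 11 13
arr[mid]=2<11: swap arr[1],arr[1]; lo=2,mid=2 → 8 2 6 4 10 9 7 14 11 13
arr[mid]=6<11: swap arr[2],arr[2]; lo=3,mid=3 → 8 2 6 4 10 9 7 14 11 13
arr[mid]=4<11: swap arr[3],arr[3]; lo=4,mid=4 → 8 2 6 4 10 9 7 14 11 13
arr[mid]=10<11: swap arr[4],arr[4]; lo=5,mid=5 → 8 2 6 4 10 9 7 14 11 13
arr[mid]=9<11: swap arr[5],arr[5]; lo=6,mid=6 → 8 2 6 4 10 9 7 14 11 13
arr[mid]=7<11: swap arr[6],arr[6]; lo=7,mid=7 → 8 2 6 4 10 9 7 14 11 13
arr[mid]=14>11: swap arr[7],arr[9]; hi=8 → 8 2 6 4 10 9 7 13 11 14
arr[mid]=13>11: swap arr[7],arr[8]; hi=7 → 8 2 6 4 10 9 7 11 13 14
arr[mid]=11=11: mid=8
end: lo=7, hi=7; arr = 8 2 6 4 10 9 7 11 13 14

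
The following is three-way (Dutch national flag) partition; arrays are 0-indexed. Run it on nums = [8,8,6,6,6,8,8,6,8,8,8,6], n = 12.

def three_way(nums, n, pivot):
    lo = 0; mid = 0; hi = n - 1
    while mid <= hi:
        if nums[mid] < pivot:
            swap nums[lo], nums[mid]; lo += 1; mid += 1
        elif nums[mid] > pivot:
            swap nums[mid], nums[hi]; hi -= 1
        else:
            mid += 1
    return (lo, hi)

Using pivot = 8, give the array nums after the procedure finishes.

pivot = 8; lo=0, mid=0, hi=11
nums[mid]=8=8: mid=1
nums[mid]=8=8: mid=2
nums[mid]=6<8: swap nums[0],nums[2]; lo=1,mid=3 → [6,8,8,6,6,8,8,6,8,8,8,6]
nums[mid]=6<8: swap nums[1],nums[3]; lo=2,mid=4 → [6,6,8,8,6,8,8,6,8,8,8,6]
nums[mid]=6<8: swap nums[2],nums[4]; lo=3,mid=5 → [6,6,6,8,8,8,8,6,8,8,8,6]
nums[mid]=8=8: mid=6
nums[mid]=8=8: mid=7
nums[mid]=6<8: swap nums[3],nums[7]; lo=4,mid=8 → [6,6,6,6,8,8,8,8,8,8,8,6]
nums[mid]=8=8: mid=9
nums[mid]=8=8: mid=10
nums[mid]=8=8: mid=11
nums[mid]=6<8: swap nums[4],nums[11]; lo=5,mid=12 → [6,6,6,6,6,8,8,8,8,8,8,8]
end: lo=5, hi=11; nums = [6,6,6,6,6,8,8,8,8,8,8,8]

[6,6,6,6,6,8,8,8,8,8,8,8]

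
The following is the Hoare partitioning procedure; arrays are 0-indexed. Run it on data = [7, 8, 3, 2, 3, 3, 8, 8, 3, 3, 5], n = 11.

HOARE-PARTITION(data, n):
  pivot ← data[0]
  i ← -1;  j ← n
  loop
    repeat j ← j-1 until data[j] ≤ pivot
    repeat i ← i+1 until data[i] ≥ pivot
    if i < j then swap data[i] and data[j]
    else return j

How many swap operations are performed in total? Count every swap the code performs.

pivot = data[0] = 7; i = -1, j = 11
j→10 (data[10]=5≤7), i→0 (data[0]=7≥7); i<j, swap → [5, 8, 3, 2, 3, 3, 8, 8, 3, 3, 7]
j→9 (data[9]=3≤7), i→1 (data[1]=8≥7); i<j, swap → [5, 3, 3, 2, 3, 3, 8, 8, 3, 8, 7]
j→8 (data[8]=3≤7), i→6 (data[6]=8≥7); i<j, swap → [5, 3, 3, 2, 3, 3, 3, 8, 8, 8, 7]
j→6, i→7; i≥j, return j=6. data = [5, 3, 3, 2, 3, 3, 3, 8, 8, 8, 7]

3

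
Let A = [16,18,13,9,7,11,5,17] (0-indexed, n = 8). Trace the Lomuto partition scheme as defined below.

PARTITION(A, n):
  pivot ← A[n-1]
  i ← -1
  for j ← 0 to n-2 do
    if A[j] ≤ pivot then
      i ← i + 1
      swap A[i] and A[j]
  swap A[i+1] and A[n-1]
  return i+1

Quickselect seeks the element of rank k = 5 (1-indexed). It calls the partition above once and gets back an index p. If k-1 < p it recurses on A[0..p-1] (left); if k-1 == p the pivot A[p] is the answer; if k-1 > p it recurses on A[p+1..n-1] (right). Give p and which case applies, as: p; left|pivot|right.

6; left

pivot=17, i=-1
j=0: 16≤17, i=0, swap(0,0) ⇒ [16,18,13,9,7,11,5,17]
j=1: 18>17, skip
j=2: 13≤17, i=1, swap(1,2) ⇒ [16,13,18,9,7,11,5,17]
j=3: 9≤17, i=2, swap(2,3) ⇒ [16,13,9,18,7,11,5,17]
j=4: 7≤17, i=3, swap(3,4) ⇒ [16,13,9,7,18,11,5,17]
j=5: 11≤17, i=4, swap(4,5) ⇒ [16,13,9,7,11,18,5,17]
j=6: 5≤17, i=5, swap(5,6) ⇒ [16,13,9,7,11,5,18,17]
swap(6,7) ⇒ [16,13,9,7,11,5,17,18]; return 6
p = 6; k-1 = 4 < 6 ⇒ left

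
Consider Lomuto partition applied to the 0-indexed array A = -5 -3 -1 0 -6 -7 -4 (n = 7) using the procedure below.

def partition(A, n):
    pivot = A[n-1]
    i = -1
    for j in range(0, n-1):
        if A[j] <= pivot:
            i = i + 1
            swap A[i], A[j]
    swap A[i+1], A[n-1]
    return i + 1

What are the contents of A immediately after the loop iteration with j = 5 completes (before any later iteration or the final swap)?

pivot=-4, i=-1
j=0: -5≤-4, i=0, swap(0,0) ⇒ -5 -3 -1 0 -6 -7 -4
j=1: -3>-4, skip
j=2: -1>-4, skip
j=3: 0>-4, skip
j=4: -6≤-4, i=1, swap(1,4) ⇒ -5 -6 -1 0 -3 -7 -4
j=5: -7≤-4, i=2, swap(2,5) ⇒ -5 -6 -7 0 -3 -1 -4
(after j=5) A = -5 -6 -7 0 -3 -1 -4

-5 -6 -7 0 -3 -1 -4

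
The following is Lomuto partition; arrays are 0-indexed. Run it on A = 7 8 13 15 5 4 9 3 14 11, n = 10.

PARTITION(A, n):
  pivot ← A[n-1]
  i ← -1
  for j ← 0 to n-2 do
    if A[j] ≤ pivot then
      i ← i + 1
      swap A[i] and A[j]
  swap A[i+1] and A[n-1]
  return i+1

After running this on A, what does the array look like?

pivot=11, i=-1
j=0: 7≤11, i=0, swap(0,0) ⇒ 7 8 13 15 5 4 9 3 14 11
j=1: 8≤11, i=1, swap(1,1) ⇒ 7 8 13 15 5 4 9 3 14 11
j=2: 13>11, skip
j=3: 15>11, skip
j=4: 5≤11, i=2, swap(2,4) ⇒ 7 8 5 15 13 4 9 3 14 11
j=5: 4≤11, i=3, swap(3,5) ⇒ 7 8 5 4 13 15 9 3 14 11
j=6: 9≤11, i=4, swap(4,6) ⇒ 7 8 5 4 9 15 13 3 14 11
j=7: 3≤11, i=5, swap(5,7) ⇒ 7 8 5 4 9 3 13 15 14 11
j=8: 14>11, skip
swap(6,9) ⇒ 7 8 5 4 9 3 11 15 14 13; return 6

7 8 5 4 9 3 11 15 14 13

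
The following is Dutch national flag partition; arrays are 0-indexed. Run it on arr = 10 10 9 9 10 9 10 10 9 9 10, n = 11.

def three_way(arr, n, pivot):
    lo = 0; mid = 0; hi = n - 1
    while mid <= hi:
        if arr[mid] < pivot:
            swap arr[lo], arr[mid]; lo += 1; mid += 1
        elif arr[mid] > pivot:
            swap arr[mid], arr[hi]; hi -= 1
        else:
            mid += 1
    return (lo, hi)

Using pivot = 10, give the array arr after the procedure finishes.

9 9 9 9 9 10 10 10 10 10 10

lo=0 mid=0 hi=10
10=10: mid=1
10=10: mid=2
9<10: swap(0,2), lo=1 mid=3 ⇒ 9 10 10 9 10 9 10 10 9 9 10
9<10: swap(1,3), lo=2 mid=4 ⇒ 9 9 10 10 10 9 10 10 9 9 10
10=10: mid=5
9<10: swap(2,5), lo=3 mid=6 ⇒ 9 9 9 10 10 10 10 10 9 9 10
10=10: mid=7
10=10: mid=8
9<10: swap(3,8), lo=4 mid=9 ⇒ 9 9 9 9 10 10 10 10 10 9 10
9<10: swap(4,9), lo=5 mid=10 ⇒ 9 9 9 9 9 10 10 10 10 10 10
10=10: mid=11
done. lo=5 hi=10; arr=9 9 9 9 9 10 10 10 10 10 10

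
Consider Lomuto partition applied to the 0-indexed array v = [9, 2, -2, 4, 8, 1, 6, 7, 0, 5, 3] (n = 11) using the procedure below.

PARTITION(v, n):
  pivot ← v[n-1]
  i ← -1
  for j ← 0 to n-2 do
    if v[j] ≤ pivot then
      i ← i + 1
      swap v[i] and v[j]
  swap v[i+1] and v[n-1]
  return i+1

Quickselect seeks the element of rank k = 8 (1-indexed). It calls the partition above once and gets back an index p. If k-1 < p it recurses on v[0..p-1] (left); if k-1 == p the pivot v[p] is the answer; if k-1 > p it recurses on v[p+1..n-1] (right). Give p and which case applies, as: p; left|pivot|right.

pivot=3, i=-1
j=0: 9>3, skip
j=1: 2≤3, i=0, swap(0,1) ⇒ [2, 9, -2, 4, 8, 1, 6, 7, 0, 5, 3]
j=2: -2≤3, i=1, swap(1,2) ⇒ [2, -2, 9, 4, 8, 1, 6, 7, 0, 5, 3]
j=3: 4>3, skip
j=4: 8>3, skip
j=5: 1≤3, i=2, swap(2,5) ⇒ [2, -2, 1, 4, 8, 9, 6, 7, 0, 5, 3]
j=6: 6>3, skip
j=7: 7>3, skip
j=8: 0≤3, i=3, swap(3,8) ⇒ [2, -2, 1, 0, 8, 9, 6, 7, 4, 5, 3]
j=9: 5>3, skip
swap(4,10) ⇒ [2, -2, 1, 0, 3, 9, 6, 7, 4, 5, 8]; return 4
p = 4; k-1 = 7 > 4 ⇒ right

4; right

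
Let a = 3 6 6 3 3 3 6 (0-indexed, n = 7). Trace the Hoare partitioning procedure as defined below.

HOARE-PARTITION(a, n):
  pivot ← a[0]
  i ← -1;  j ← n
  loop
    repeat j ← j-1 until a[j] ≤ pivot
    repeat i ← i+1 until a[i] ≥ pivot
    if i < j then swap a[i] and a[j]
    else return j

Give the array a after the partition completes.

3 3 3 6 6 3 6

pivot = a[0] = 3; i = -1, j = 7
j→5 (a[5]=3≤3), i→0 (a[0]=3≥3); i<j, swap → 3 6 6 3 3 3 6
j→4 (a[4]=3≤3), i→1 (a[1]=6≥3); i<j, swap → 3 3 6 3 6 3 6
j→3 (a[3]=3≤3), i→2 (a[2]=6≥3); i<j, swap → 3 3 3 6 6 3 6
j→2, i→3; i≥j, return j=2. a = 3 3 3 6 6 3 6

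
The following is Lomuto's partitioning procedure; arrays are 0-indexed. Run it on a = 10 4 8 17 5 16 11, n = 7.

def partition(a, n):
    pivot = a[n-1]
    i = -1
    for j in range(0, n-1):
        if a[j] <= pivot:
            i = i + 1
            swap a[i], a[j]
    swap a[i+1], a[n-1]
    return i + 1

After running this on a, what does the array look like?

pivot = a[6] = 11; i = -1
j=0: a[0]=10 ≤ 11 → i=0, swap a[0],a[0] (no change) → 10 4 8 17 5 16 11
j=1: a[1]=4 ≤ 11 → i=1, swap a[1],a[1] (no change) → 10 4 8 17 5 16 11
j=2: a[2]=8 ≤ 11 → i=2, swap a[2],a[2] (no change) → 10 4 8 17 5 16 11
j=3: a[3]=17 > 11 → no swap
j=4: a[4]=5 ≤ 11 → i=3, swap a[3],a[4] → 10 4 8 5 17 16 11
j=5: a[5]=16 > 11 → no swap
final swap a[4],a[6] → 10 4 8 5 11 16 17; return 4

10 4 8 5 11 16 17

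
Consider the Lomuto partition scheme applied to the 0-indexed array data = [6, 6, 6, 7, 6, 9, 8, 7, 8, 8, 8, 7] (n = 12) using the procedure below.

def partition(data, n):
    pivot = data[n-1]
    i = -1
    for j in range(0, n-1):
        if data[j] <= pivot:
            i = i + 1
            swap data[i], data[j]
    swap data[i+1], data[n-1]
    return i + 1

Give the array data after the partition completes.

[6, 6, 6, 7, 6, 7, 7, 9, 8, 8, 8, 8]

pivot = data[11] = 7; i = -1
j=0: data[0]=6 ≤ 7 → i=0, swap data[0],data[0] (no change) → [6, 6, 6, 7, 6, 9, 8, 7, 8, 8, 8, 7]
j=1: data[1]=6 ≤ 7 → i=1, swap data[1],data[1] (no change) → [6, 6, 6, 7, 6, 9, 8, 7, 8, 8, 8, 7]
j=2: data[2]=6 ≤ 7 → i=2, swap data[2],data[2] (no change) → [6, 6, 6, 7, 6, 9, 8, 7, 8, 8, 8, 7]
j=3: data[3]=7 ≤ 7 → i=3, swap data[3],data[3] (no change) → [6, 6, 6, 7, 6, 9, 8, 7, 8, 8, 8, 7]
j=4: data[4]=6 ≤ 7 → i=4, swap data[4],data[4] (no change) → [6, 6, 6, 7, 6, 9, 8, 7, 8, 8, 8, 7]
j=5: data[5]=9 > 7 → no swap
j=6: data[6]=8 > 7 → no swap
j=7: data[7]=7 ≤ 7 → i=5, swap data[5],data[7] → [6, 6, 6, 7, 6, 7, 8, 9, 8, 8, 8, 7]
j=8: data[8]=8 > 7 → no swap
j=9: data[9]=8 > 7 → no swap
j=10: data[10]=8 > 7 → no swap
final swap data[6],data[11] → [6, 6, 6, 7, 6, 7, 7, 9, 8, 8, 8, 8]; return 6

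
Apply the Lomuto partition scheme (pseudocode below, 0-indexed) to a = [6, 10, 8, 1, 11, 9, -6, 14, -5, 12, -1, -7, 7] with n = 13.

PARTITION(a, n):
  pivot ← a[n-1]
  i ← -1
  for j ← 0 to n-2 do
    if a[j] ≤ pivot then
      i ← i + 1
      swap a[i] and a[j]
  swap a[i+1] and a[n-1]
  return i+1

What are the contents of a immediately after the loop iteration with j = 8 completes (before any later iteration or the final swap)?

pivot = a[12] = 7; i = -1
j=0: a[0]=6 ≤ 7 → i=0, swap a[0],a[0] (no change) → [6, 10, 8, 1, 11, 9, -6, 14, -5, 12, -1, -7, 7]
j=1: a[1]=10 > 7 → no swap
j=2: a[2]=8 > 7 → no swap
j=3: a[3]=1 ≤ 7 → i=1, swap a[1],a[3] → [6, 1, 8, 10, 11, 9, -6, 14, -5, 12, -1, -7, 7]
j=4: a[4]=11 > 7 → no swap
j=5: a[5]=9 > 7 → no swap
j=6: a[6]=-6 ≤ 7 → i=2, swap a[2],a[6] → [6, 1, -6, 10, 11, 9, 8, 14, -5, 12, -1, -7, 7]
j=7: a[7]=14 > 7 → no swap
j=8: a[8]=-5 ≤ 7 → i=3, swap a[3],a[8] → [6, 1, -6, -5, 11, 9, 8, 14, 10, 12, -1, -7, 7]
(after j=8) a = [6, 1, -6, -5, 11, 9, 8, 14, 10, 12, -1, -7, 7]

[6, 1, -6, -5, 11, 9, 8, 14, 10, 12, -1, -7, 7]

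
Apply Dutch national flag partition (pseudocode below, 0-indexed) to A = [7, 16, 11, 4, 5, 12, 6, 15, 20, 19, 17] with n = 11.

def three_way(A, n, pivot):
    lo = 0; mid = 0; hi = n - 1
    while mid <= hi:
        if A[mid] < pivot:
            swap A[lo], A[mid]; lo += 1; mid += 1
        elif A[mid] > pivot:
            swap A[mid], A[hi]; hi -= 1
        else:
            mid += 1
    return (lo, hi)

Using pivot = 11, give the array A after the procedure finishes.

[7, 6, 4, 5, 11, 12, 15, 20, 19, 17, 16]

lo=0 mid=0 hi=10
7<11: swap(0,0), lo=1 mid=1 ⇒ [7, 16, 11, 4, 5, 12, 6, 15, 20, 19, 17]
16>11: swap(1,10), hi=9 ⇒ [7, 17, 11, 4, 5, 12, 6, 15, 20, 19, 16]
17>11: swap(1,9), hi=8 ⇒ [7, 19, 11, 4, 5, 12, 6, 15, 20, 17, 16]
19>11: swap(1,8), hi=7 ⇒ [7, 20, 11, 4, 5, 12, 6, 15, 19, 17, 16]
20>11: swap(1,7), hi=6 ⇒ [7, 15, 11, 4, 5, 12, 6, 20, 19, 17, 16]
15>11: swap(1,6), hi=5 ⇒ [7, 6, 11, 4, 5, 12, 15, 20, 19, 17, 16]
6<11: swap(1,1), lo=2 mid=2 ⇒ [7, 6, 11, 4, 5, 12, 15, 20, 19, 17, 16]
11=11: mid=3
4<11: swap(2,3), lo=3 mid=4 ⇒ [7, 6, 4, 11, 5, 12, 15, 20, 19, 17, 16]
5<11: swap(3,4), lo=4 mid=5 ⇒ [7, 6, 4, 5, 11, 12, 15, 20, 19, 17, 16]
12>11: swap(5,5), hi=4 ⇒ [7, 6, 4, 5, 11, 12, 15, 20, 19, 17, 16]
done. lo=4 hi=4; A=[7, 6, 4, 5, 11, 12, 15, 20, 19, 17, 16]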